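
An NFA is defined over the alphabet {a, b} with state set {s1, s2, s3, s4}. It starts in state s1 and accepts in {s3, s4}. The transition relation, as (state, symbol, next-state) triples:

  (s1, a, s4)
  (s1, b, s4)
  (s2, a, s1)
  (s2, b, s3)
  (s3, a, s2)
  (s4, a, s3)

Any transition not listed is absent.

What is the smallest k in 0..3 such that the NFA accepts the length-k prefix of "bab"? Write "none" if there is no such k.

1

Start in {s1}.
Read 'b': {s1} → {s4}.
None of the earlier sets intersect F, but {s4} does.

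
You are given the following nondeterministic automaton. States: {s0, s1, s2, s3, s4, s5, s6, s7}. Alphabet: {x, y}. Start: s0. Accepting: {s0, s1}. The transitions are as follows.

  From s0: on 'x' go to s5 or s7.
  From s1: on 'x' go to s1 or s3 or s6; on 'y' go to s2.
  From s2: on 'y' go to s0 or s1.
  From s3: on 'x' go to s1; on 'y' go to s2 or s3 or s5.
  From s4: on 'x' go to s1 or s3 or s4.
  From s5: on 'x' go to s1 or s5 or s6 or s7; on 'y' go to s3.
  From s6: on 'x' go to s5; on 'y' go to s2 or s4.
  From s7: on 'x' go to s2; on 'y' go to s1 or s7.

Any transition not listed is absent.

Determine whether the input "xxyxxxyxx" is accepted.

Yes

Start in {s0}.
Read 'x': s0→{s5, s7}; now {s5, s7}.
Read 'x': s5→{s1, s5, s6, s7}, s7→{s2}; now {s1, s2, s5, s6, s7}.
Read 'y': s1→{s2}, s2→{s0, s1}, s5→{s3}, s6→{s2, s4}, s7→{s1, s7}; now {s0, s1, s2, s3, s4, s7}.
Read 'x': s0→{s5, s7}, s1→{s1, s3, s6}, s2→∅, s3→{s1}, s4→{s1, s3, s4}, s7→{s2}; now {s1, s2, s3, s4, s5, s6, s7}.
Read 'x': s1→{s1, s3, s6}, s2→∅, s3→{s1}, s4→{s1, s3, s4}, s5→{s1, s5, s6, s7}, s6→{s5}, s7→{s2}; now {s1, s2, s3, s4, s5, s6, s7}.
Read 'x': s1→{s1, s3, s6}, s2→∅, s3→{s1}, s4→{s1, s3, s4}, s5→{s1, s5, s6, s7}, s6→{s5}, s7→{s2}; now {s1, s2, s3, s4, s5, s6, s7}.
Read 'y': s1→{s2}, s2→{s0, s1}, s3→{s2, s3, s5}, s4→∅, s5→{s3}, s6→{s2, s4}, s7→{s1, s7}; now {s0, s1, s2, s3, s4, s5, s7}.
Read 'x': s0→{s5, s7}, s1→{s1, s3, s6}, s2→∅, s3→{s1}, s4→{s1, s3, s4}, s5→{s1, s5, s6, s7}, s7→{s2}; now {s1, s2, s3, s4, s5, s6, s7}.
Read 'x': s1→{s1, s3, s6}, s2→∅, s3→{s1}, s4→{s1, s3, s4}, s5→{s1, s5, s6, s7}, s6→{s5}, s7→{s2}; now {s1, s2, s3, s4, s5, s6, s7}.
The final set {s1, s2, s3, s4, s5, s6, s7} contains the accepting state s1.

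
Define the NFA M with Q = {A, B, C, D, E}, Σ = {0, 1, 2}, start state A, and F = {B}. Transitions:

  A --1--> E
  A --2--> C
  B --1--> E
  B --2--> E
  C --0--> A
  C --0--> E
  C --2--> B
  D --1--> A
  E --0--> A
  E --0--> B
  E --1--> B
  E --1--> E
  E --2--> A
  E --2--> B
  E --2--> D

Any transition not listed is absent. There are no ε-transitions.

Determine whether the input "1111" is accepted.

Yes

Start in {A}.
Read '1': A→{E}; now {E}.
Read '1': E→{B, E}; now {B, E}.
Read '1': B→{E}, E→{B, E}; now {B, E}.
Read '1': B→{E}, E→{B, E}; now {B, E}.
The final set {B, E} contains the accepting state B.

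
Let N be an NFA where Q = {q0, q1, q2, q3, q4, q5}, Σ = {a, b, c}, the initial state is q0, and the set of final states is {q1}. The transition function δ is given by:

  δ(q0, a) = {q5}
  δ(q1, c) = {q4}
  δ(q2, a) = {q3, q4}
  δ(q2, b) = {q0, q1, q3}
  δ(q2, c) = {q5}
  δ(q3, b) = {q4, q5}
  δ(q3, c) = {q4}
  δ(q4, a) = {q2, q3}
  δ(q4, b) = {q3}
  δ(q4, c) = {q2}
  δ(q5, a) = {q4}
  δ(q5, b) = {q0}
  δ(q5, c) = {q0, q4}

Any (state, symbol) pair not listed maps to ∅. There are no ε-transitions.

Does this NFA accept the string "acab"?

Yes

Start in {q0}.
Read 'a': q0→{q5}; now {q5}.
Read 'c': q5→{q0, q4}; now {q0, q4}.
Read 'a': q0→{q5}, q4→{q2, q3}; now {q2, q3, q5}.
Read 'b': q2→{q0, q1, q3}, q3→{q4, q5}, q5→{q0}; now {q0, q1, q3, q4, q5}.
The final set {q0, q1, q3, q4, q5} contains the accepting state q1.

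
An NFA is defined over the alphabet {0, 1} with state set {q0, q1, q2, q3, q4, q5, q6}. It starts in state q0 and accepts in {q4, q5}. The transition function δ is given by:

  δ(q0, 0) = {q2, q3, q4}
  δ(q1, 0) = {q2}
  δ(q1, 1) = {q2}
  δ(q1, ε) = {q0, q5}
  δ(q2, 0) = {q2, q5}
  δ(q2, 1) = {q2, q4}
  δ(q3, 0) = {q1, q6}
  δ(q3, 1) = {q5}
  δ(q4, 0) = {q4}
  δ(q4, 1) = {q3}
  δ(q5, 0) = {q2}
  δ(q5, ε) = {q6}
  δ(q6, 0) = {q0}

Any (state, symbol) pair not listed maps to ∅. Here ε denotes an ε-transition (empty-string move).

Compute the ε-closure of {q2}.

{q2}

Begin with {q2}.
No ε-moves leave this set, so the closure equals the set itself.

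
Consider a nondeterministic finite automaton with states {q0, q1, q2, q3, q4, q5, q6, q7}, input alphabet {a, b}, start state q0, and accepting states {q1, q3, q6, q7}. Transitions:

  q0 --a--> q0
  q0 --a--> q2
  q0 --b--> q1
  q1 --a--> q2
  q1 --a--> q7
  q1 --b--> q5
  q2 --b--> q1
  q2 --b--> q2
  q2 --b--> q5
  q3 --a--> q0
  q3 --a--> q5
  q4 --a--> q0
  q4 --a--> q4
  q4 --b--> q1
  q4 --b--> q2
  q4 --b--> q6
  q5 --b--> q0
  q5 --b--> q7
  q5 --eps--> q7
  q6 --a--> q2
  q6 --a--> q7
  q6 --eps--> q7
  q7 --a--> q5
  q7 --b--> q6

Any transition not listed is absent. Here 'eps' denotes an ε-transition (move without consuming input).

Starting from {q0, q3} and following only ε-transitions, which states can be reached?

{q0, q3}

Begin with {q0, q3}.
No ε-moves leave this set, so the closure equals the set itself.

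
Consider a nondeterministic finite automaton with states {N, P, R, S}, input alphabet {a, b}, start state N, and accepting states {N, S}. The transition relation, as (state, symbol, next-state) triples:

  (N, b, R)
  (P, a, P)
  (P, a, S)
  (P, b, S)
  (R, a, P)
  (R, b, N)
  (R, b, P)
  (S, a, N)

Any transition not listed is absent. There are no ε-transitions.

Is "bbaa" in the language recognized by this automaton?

Yes

Start in {N}.
Read 'b': N→{R}; now {R}.
Read 'b': R→{N, P}; now {N, P}.
Read 'a': N→∅, P→{P, S}; now {P, S}.
Read 'a': P→{P, S}, S→{N}; now {N, P, S}.
The final set {N, P, S} contains the accepting states N, S.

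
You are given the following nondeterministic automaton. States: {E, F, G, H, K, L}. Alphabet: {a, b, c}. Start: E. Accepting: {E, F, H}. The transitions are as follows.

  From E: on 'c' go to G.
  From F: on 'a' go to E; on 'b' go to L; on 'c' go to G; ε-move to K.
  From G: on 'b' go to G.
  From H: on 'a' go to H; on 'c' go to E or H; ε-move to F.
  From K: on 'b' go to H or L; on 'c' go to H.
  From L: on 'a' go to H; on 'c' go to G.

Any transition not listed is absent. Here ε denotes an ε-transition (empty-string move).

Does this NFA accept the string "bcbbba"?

No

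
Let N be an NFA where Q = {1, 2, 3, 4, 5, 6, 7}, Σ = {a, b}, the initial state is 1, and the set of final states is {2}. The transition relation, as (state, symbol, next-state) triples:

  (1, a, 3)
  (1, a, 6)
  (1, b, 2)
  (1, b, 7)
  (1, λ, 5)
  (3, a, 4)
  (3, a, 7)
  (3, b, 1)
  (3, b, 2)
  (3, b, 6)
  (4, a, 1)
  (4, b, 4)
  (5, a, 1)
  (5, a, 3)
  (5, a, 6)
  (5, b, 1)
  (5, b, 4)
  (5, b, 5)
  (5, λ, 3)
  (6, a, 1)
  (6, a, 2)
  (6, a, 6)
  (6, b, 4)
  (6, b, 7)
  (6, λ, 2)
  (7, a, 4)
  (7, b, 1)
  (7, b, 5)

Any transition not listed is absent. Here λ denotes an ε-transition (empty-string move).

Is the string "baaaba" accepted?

Start: ε-closure({1}) = {1, 3, 5}.
Read 'b': 1→{2, 7}, 3→{1, 2, 6}, 5→{1, 4, 5}; union {1, 2, 4, 5, 6, 7}; ε-closure = {1, 2, 3, 4, 5, 6, 7}.
Read 'a': 1→{3, 6}, 2→∅, 3→{4, 7}, 4→{1}, 5→{1, 3, 6}, 6→{1, 2, 6}, 7→{4}; union {1, 2, 3, 4, 6, 7}; ε-closure = {1, 2, 3, 4, 5, 6, 7}.
Read 'a': 1→{3, 6}, 2→∅, 3→{4, 7}, 4→{1}, 5→{1, 3, 6}, 6→{1, 2, 6}, 7→{4}; union {1, 2, 3, 4, 6, 7}; ε-closure = {1, 2, 3, 4, 5, 6, 7}.
Read 'a': 1→{3, 6}, 2→∅, 3→{4, 7}, 4→{1}, 5→{1, 3, 6}, 6→{1, 2, 6}, 7→{4}; union {1, 2, 3, 4, 6, 7}; ε-closure = {1, 2, 3, 4, 5, 6, 7}.
Read 'b': 1→{2, 7}, 2→∅, 3→{1, 2, 6}, 4→{4}, 5→{1, 4, 5}, 6→{4, 7}, 7→{1, 5}; union {1, 2, 4, 5, 6, 7}; ε-closure = {1, 2, 3, 4, 5, 6, 7}.
Read 'a': 1→{3, 6}, 2→∅, 3→{4, 7}, 4→{1}, 5→{1, 3, 6}, 6→{1, 2, 6}, 7→{4}; union {1, 2, 3, 4, 6, 7}; ε-closure = {1, 2, 3, 4, 5, 6, 7}.
The final set {1, 2, 3, 4, 5, 6, 7} contains the accepting state 2.

Yes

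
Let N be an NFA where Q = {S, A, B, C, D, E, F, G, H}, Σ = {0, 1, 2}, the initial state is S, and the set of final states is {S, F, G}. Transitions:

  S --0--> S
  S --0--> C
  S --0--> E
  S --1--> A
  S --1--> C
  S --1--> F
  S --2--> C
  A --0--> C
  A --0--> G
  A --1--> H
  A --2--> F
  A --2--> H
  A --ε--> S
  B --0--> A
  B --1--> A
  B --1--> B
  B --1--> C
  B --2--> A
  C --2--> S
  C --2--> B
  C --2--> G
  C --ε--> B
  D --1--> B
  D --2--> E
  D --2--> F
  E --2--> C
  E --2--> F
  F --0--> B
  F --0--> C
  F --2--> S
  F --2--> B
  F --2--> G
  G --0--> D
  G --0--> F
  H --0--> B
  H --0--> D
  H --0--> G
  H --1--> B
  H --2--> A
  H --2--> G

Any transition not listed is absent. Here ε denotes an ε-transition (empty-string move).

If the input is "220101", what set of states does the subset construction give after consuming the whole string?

Start in {S}.
Read '2': S→{C}; union {C}; ε-closure = {B, C}.
Read '2': B→{A}, C→{S, B, G}; now {S, A, B, G}.
Read '0': S→{S, C, E}, A→{C, G}, B→{A}, G→{D, F}; union {S, A, C, D, E, F, G}; ε-closure = {S, A, B, C, D, E, F, G}.
Read '1': S→{A, C, F}, A→{H}, B→{A, B, C}, C→∅, D→{B}, E→∅, F→∅, G→∅; union {A, B, C, F, H}; ε-closure = {S, A, B, C, F, H}.
Read '0': S→{S, C, E}, A→{C, G}, B→{A}, C→∅, F→{B, C}, H→{B, D, G}; now {S, A, B, C, D, E, G}.
Read '1': S→{A, C, F}, A→{H}, B→{A, B, C}, C→∅, D→{B}, E→∅, G→∅; union {A, B, C, F, H}; ε-closure = {S, A, B, C, F, H}.

{S, A, B, C, F, H}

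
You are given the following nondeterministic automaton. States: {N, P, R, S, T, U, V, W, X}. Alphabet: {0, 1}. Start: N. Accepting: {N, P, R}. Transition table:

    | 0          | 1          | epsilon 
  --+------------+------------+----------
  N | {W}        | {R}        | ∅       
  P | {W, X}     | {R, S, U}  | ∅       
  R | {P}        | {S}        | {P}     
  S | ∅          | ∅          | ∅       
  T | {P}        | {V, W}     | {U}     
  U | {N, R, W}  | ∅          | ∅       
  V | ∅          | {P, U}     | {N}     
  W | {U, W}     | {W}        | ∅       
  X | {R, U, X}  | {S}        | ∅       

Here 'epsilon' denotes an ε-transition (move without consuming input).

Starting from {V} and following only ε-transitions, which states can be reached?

{N, V}

Begin with {V}.
ε-move V → N; add N.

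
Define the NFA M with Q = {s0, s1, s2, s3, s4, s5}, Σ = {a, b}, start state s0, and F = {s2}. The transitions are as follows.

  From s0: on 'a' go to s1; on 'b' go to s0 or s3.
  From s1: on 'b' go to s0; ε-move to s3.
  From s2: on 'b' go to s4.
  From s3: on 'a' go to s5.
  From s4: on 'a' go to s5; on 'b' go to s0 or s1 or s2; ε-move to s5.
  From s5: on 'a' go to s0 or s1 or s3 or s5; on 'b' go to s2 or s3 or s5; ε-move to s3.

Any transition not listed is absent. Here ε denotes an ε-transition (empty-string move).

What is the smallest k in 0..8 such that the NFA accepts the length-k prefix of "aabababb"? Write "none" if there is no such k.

3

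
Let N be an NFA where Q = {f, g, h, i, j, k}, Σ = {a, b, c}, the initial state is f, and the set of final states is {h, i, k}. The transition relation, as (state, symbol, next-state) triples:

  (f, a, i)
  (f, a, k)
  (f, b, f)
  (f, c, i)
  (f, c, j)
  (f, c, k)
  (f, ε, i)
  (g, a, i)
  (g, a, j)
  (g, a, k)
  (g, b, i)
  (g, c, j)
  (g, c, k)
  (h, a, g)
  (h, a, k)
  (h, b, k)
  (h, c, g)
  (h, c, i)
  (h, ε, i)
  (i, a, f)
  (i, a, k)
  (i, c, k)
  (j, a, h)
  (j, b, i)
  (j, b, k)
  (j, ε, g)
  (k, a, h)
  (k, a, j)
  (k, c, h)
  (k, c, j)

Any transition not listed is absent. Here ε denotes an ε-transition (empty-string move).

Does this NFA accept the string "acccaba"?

Yes

Start: ε-closure({f}) = {f, i}.
Read 'a': {f, i} → {f, i, k}.
Read 'c': {f, i, k} → {g, h, i, j, k}.
Read 'c': {g, h, i, j, k} → {g, h, i, j, k}.
Read 'c': {g, h, i, j, k} → {g, h, i, j, k}.
Read 'a': {g, h, i, j, k} → {f, g, h, i, j, k}.
Read 'b': {f, g, h, i, j, k} → {f, i, k}.
Read 'a': {f, i, k} → {f, g, h, i, j, k}.
The final set {f, g, h, i, j, k} contains the accepting states h, i, k.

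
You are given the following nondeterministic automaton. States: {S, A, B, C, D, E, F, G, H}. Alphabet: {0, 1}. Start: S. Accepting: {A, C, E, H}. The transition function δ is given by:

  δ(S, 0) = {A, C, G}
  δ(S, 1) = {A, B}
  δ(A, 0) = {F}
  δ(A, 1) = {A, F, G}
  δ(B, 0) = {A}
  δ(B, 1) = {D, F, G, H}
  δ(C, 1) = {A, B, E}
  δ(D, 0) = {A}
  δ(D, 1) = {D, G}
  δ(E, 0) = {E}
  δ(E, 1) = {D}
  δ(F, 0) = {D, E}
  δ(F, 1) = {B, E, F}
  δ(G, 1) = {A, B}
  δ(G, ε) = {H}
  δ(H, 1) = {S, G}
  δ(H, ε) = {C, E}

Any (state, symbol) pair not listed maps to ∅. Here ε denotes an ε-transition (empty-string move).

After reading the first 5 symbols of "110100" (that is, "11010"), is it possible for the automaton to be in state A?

Yes

Start in {S}.
Read '1': {S} → {A, B}.
Read '1': {A, B} → {A, C, D, E, F, G, H}.
Read '0': {A, C, D, E, F, G, H} → {A, D, E, F}.
Read '1': {A, D, E, F} → {A, B, C, D, E, F, G, H}.
Read '0': {A, B, C, D, E, F, G, H} → {A, D, E, F}.
State A is in {A, D, E, F}.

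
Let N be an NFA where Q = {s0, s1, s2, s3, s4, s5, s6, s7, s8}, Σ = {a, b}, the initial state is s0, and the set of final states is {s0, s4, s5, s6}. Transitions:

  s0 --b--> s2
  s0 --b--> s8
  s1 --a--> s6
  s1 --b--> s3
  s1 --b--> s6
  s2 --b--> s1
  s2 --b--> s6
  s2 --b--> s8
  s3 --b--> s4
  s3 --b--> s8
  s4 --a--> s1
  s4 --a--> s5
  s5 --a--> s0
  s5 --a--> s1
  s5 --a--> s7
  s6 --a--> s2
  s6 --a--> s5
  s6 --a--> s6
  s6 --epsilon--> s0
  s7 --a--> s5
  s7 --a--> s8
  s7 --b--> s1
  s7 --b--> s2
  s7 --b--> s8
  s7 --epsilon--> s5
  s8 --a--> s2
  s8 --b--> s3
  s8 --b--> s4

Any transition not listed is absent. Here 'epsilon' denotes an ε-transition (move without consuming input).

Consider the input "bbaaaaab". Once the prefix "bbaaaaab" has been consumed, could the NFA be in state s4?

Start in {s0}.
Read 'b': {s0} → {s2, s8}.
Read 'b': {s2, s8} → {s0, s1, s3, s4, s6, s8}.
Read 'a': {s0, s1, s3, s4, s6, s8} → {s0, s1, s2, s5, s6}.
Read 'a': {s0, s1, s2, s5, s6} → {s0, s1, s2, s5, s6, s7}.
Read 'a': {s0, s1, s2, s5, s6, s7} → {s0, s1, s2, s5, s6, s7, s8}.
Read 'a': {s0, s1, s2, s5, s6, s7, s8} → {s0, s1, s2, s5, s6, s7, s8}.
Read 'a': {s0, s1, s2, s5, s6, s7, s8} → {s0, s1, s2, s5, s6, s7, s8}.
Read 'b': {s0, s1, s2, s5, s6, s7, s8} → {s0, s1, s2, s3, s4, s6, s8}.
State s4 is in {s0, s1, s2, s3, s4, s6, s8}.

Yes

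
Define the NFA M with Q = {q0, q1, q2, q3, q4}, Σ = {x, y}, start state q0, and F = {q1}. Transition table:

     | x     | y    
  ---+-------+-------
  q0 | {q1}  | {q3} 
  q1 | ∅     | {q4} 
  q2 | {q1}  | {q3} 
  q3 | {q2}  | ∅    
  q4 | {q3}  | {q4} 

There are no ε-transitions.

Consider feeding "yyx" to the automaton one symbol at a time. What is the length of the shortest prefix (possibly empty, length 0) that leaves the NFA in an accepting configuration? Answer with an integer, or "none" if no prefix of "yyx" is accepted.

Start in {q0}.
Read 'y': {q0} → {q3}.
Read 'y': {q3} → ∅.
The set is empty and remains empty for the remaining 1 symbol.
No reachable set along the way intersects F.

none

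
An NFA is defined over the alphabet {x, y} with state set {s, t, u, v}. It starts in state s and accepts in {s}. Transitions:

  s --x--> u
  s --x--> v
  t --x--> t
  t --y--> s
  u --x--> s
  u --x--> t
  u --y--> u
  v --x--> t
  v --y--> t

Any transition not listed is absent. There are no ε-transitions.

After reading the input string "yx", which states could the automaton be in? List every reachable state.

∅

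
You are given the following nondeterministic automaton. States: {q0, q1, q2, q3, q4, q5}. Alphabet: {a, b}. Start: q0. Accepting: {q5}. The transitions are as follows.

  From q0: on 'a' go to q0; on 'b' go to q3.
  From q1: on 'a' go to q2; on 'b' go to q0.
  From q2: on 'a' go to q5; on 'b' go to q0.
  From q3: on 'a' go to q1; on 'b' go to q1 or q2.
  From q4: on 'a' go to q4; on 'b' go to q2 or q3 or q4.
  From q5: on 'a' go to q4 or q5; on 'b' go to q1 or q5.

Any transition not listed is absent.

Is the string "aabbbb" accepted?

No

Start in {q0}.
Read 'a': {q0} → {q0}.
Read 'a': {q0} → {q0}.
Read 'b': {q0} → {q3}.
Read 'b': {q3} → {q1, q2}.
Read 'b': {q1, q2} → {q0}.
Read 'b': {q0} → {q3}.
The final set {q3} contains no accepting state.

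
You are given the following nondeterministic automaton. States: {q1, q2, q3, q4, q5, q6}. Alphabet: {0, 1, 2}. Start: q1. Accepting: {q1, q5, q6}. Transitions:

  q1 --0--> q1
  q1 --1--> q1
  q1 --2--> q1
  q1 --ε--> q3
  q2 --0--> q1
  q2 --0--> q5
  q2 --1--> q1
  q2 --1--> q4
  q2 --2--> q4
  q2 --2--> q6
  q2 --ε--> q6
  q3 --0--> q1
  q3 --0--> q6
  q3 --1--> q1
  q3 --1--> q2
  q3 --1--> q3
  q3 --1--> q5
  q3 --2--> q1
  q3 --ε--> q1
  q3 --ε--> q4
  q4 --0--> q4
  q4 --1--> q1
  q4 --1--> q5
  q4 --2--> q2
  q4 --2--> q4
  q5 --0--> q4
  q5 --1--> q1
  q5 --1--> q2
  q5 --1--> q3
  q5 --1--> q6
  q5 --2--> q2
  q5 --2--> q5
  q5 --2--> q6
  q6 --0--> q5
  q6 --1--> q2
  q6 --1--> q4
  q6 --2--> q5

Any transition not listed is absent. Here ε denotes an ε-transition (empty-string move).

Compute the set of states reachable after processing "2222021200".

Start: ε-closure({q1}) = {q1, q3, q4}.
Read '2': q1→{q1}, q3→{q1}, q4→{q2, q4}; union {q1, q2, q4}; ε-closure = {q1, q2, q3, q4, q6}.
Read '2': q1→{q1}, q2→{q4, q6}, q3→{q1}, q4→{q2, q4}, q6→{q5}; union {q1, q2, q4, q5, q6}; ε-closure = {q1, q2, q3, q4, q5, q6}.
Read '2': q1→{q1}, q2→{q4, q6}, q3→{q1}, q4→{q2, q4}, q5→{q2, q5, q6}, q6→{q5}; union {q1, q2, q4, q5, q6}; ε-closure = {q1, q2, q3, q4, q5, q6}.
Read '2': q1→{q1}, q2→{q4, q6}, q3→{q1}, q4→{q2, q4}, q5→{q2, q5, q6}, q6→{q5}; union {q1, q2, q4, q5, q6}; ε-closure = {q1, q2, q3, q4, q5, q6}.
Read '0': q1→{q1}, q2→{q1, q5}, q3→{q1, q6}, q4→{q4}, q5→{q4}, q6→{q5}; union {q1, q4, q5, q6}; ε-closure = {q1, q3, q4, q5, q6}.
Read '2': q1→{q1}, q3→{q1}, q4→{q2, q4}, q5→{q2, q5, q6}, q6→{q5}; union {q1, q2, q4, q5, q6}; ε-closure = {q1, q2, q3, q4, q5, q6}.
Read '1': q1→{q1}, q2→{q1, q4}, q3→{q1, q2, q3, q5}, q4→{q1, q5}, q5→{q1, q2, q3, q6}, q6→{q2, q4}; now {q1, q2, q3, q4, q5, q6}.
Read '2': q1→{q1}, q2→{q4, q6}, q3→{q1}, q4→{q2, q4}, q5→{q2, q5, q6}, q6→{q5}; union {q1, q2, q4, q5, q6}; ε-closure = {q1, q2, q3, q4, q5, q6}.
Read '0': q1→{q1}, q2→{q1, q5}, q3→{q1, q6}, q4→{q4}, q5→{q4}, q6→{q5}; union {q1, q4, q5, q6}; ε-closure = {q1, q3, q4, q5, q6}.
Read '0': q1→{q1}, q3→{q1, q6}, q4→{q4}, q5→{q4}, q6→{q5}; union {q1, q4, q5, q6}; ε-closure = {q1, q3, q4, q5, q6}.

{q1, q3, q4, q5, q6}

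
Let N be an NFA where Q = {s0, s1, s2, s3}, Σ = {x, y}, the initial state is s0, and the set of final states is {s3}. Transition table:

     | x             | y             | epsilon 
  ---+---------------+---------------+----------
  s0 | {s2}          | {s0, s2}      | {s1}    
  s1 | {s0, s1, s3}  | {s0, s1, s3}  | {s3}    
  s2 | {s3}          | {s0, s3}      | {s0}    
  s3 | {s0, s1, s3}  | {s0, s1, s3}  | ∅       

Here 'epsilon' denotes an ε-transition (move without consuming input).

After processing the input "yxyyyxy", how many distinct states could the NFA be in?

Start: ε-closure({s0}) = {s0, s1, s3}.
Read 'y': s0→{s0, s2}, s1→{s0, s1, s3}, s3→{s0, s1, s3}; now {s0, s1, s2, s3}.
Read 'x': s0→{s2}, s1→{s0, s1, s3}, s2→{s3}, s3→{s0, s1, s3}; now {s0, s1, s2, s3}.
Read 'y': s0→{s0, s2}, s1→{s0, s1, s3}, s2→{s0, s3}, s3→{s0, s1, s3}; now {s0, s1, s2, s3}.
Read 'y': s0→{s0, s2}, s1→{s0, s1, s3}, s2→{s0, s3}, s3→{s0, s1, s3}; now {s0, s1, s2, s3}.
Read 'y': s0→{s0, s2}, s1→{s0, s1, s3}, s2→{s0, s3}, s3→{s0, s1, s3}; now {s0, s1, s2, s3}.
Read 'x': s0→{s2}, s1→{s0, s1, s3}, s2→{s3}, s3→{s0, s1, s3}; now {s0, s1, s2, s3}.
Read 'y': s0→{s0, s2}, s1→{s0, s1, s3}, s2→{s0, s3}, s3→{s0, s1, s3}; now {s0, s1, s2, s3}.
That set has 4 states.

4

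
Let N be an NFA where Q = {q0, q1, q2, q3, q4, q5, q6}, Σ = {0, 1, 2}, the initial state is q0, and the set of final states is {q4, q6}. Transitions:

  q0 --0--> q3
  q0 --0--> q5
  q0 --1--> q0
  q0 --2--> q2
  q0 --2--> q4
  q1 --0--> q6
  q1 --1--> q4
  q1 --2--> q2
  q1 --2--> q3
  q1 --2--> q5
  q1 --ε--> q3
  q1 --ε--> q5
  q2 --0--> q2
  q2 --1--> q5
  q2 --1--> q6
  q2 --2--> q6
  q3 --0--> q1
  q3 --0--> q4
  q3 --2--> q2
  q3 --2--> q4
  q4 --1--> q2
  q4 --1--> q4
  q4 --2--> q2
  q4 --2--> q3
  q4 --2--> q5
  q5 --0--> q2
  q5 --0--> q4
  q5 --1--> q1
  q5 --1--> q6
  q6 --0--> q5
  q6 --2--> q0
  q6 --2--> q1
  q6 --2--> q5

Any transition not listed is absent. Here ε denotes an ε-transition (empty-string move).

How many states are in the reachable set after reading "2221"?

7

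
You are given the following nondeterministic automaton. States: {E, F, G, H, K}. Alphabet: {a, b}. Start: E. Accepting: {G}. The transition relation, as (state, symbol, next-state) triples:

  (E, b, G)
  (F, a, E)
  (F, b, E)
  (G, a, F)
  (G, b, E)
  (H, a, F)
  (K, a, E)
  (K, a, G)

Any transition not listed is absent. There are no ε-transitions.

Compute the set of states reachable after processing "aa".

Start in {E}.
Read 'a': E→∅; now ∅.
The set is empty and remains empty for the remaining 1 symbol.

∅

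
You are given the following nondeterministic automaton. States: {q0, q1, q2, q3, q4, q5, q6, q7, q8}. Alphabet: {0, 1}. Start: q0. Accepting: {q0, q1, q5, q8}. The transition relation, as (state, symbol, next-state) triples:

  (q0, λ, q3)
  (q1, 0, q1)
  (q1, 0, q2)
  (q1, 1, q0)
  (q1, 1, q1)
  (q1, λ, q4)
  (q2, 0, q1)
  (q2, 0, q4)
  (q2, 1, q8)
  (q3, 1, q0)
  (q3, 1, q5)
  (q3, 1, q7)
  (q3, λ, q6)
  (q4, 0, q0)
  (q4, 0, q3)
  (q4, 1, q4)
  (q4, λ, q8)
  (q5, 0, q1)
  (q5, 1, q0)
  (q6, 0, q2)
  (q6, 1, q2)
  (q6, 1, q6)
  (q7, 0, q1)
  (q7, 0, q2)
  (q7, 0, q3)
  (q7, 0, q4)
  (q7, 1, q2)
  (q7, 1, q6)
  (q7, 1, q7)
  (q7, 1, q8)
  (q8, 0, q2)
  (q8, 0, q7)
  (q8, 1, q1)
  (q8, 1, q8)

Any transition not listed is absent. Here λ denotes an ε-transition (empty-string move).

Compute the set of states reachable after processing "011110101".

Start: ε-closure({q0}) = {q0, q3, q6}.
Read '0': {q0, q3, q6} → {q2}.
Read '1': {q2} → {q8}.
Read '1': {q8} → {q1, q4, q8}.
Read '1': {q1, q4, q8} → {q0, q1, q3, q4, q6, q8}.
Read '1': {q0, q1, q3, q4, q6, q8} → {q0, q1, q2, q3, q4, q5, q6, q7, q8}.
Read '0': {q0, q1, q2, q3, q4, q5, q6, q7, q8} → {q0, q1, q2, q3, q4, q6, q7, q8}.
Read '1': {q0, q1, q2, q3, q4, q6, q7, q8} → {q0, q1, q2, q3, q4, q5, q6, q7, q8}.
Read '0': {q0, q1, q2, q3, q4, q5, q6, q7, q8} → {q0, q1, q2, q3, q4, q6, q7, q8}.
Read '1': {q0, q1, q2, q3, q4, q6, q7, q8} → {q0, q1, q2, q3, q4, q5, q6, q7, q8}.

{q0, q1, q2, q3, q4, q5, q6, q7, q8}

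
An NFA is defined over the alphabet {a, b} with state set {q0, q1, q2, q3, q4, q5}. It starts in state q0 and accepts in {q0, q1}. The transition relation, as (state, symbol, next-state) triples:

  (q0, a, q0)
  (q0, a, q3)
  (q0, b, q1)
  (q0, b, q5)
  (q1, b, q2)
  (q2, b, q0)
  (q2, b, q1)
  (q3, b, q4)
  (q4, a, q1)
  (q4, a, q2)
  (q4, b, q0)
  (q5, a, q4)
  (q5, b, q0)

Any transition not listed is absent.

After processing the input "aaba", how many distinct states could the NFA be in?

3

Start in {q0}.
Read 'a': q0→{q0, q3}; now {q0, q3}.
Read 'a': q0→{q0, q3}, q3→∅; now {q0, q3}.
Read 'b': q0→{q1, q5}, q3→{q4}; now {q1, q4, q5}.
Read 'a': q1→∅, q4→{q1, q2}, q5→{q4}; now {q1, q2, q4}.
That set has 3 states.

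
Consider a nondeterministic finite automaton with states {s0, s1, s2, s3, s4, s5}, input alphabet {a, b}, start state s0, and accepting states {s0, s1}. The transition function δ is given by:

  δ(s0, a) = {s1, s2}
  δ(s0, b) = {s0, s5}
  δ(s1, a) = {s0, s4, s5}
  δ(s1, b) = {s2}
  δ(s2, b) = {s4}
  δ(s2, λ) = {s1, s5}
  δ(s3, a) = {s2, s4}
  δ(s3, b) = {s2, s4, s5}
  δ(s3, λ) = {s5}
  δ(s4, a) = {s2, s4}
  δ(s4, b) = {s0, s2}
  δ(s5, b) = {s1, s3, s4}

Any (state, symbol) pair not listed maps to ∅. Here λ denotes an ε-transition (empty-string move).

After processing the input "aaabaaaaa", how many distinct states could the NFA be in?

Start in {s0}.
Read 'a': s0→{s1, s2}; union {s1, s2}; ε-closure = {s1, s2, s5}.
Read 'a': s1→{s0, s4, s5}, s2→∅, s5→∅; now {s0, s4, s5}.
Read 'a': s0→{s1, s2}, s4→{s2, s4}, s5→∅; union {s1, s2, s4}; ε-closure = {s1, s2, s4, s5}.
Read 'b': s1→{s2}, s2→{s4}, s4→{s0, s2}, s5→{s1, s3, s4}; union {s0, s1, s2, s3, s4}; ε-closure = {s0, s1, s2, s3, s4, s5}.
Read 'a': s0→{s1, s2}, s1→{s0, s4, s5}, s2→∅, s3→{s2, s4}, s4→{s2, s4}, s5→∅; now {s0, s1, s2, s4, s5}.
Read 'a': s0→{s1, s2}, s1→{s0, s4, s5}, s2→∅, s4→{s2, s4}, s5→∅; now {s0, s1, s2, s4, s5}.
Read 'a': s0→{s1, s2}, s1→{s0, s4, s5}, s2→∅, s4→{s2, s4}, s5→∅; now {s0, s1, s2, s4, s5}.
Read 'a': s0→{s1, s2}, s1→{s0, s4, s5}, s2→∅, s4→{s2, s4}, s5→∅; now {s0, s1, s2, s4, s5}.
Read 'a': s0→{s1, s2}, s1→{s0, s4, s5}, s2→∅, s4→{s2, s4}, s5→∅; now {s0, s1, s2, s4, s5}.
That set has 5 states.

5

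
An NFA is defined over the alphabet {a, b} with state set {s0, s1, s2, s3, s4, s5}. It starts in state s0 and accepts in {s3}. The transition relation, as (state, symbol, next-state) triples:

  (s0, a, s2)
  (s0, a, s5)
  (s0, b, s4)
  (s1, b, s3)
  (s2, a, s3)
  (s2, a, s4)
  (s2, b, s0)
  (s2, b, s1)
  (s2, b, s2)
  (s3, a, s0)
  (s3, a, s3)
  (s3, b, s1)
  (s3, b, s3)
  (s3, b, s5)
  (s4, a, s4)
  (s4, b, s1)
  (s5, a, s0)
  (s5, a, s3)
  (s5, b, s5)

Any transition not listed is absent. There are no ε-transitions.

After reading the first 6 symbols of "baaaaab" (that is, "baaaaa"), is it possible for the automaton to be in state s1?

Start in {s0}.
Read 'b': s0→{s4}; now {s4}.
Read 'a': s4→{s4}; now {s4}.
Read 'a': s4→{s4}; now {s4}.
Read 'a': s4→{s4}; now {s4}.
Read 'a': s4→{s4}; now {s4}.
Read 'a': s4→{s4}; now {s4}.
State s1 is not in {s4}.

No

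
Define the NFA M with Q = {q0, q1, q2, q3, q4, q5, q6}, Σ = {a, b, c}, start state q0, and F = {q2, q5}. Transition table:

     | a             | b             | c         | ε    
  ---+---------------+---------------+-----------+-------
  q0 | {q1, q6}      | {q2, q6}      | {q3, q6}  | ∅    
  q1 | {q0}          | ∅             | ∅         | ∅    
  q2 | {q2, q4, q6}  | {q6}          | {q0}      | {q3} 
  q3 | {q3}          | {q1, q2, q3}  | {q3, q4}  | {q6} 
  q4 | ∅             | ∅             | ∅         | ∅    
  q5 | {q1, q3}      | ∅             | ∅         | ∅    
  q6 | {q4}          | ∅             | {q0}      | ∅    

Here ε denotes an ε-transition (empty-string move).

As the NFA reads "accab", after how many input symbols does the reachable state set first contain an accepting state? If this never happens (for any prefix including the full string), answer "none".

Start in {q0}.
Read 'a': {q0} → {q1, q6}.
Read 'c': {q1, q6} → {q0}.
Read 'c': {q0} → {q3, q6}.
Read 'a': {q3, q6} → {q3, q4, q6}.
Read 'b': {q3, q4, q6} → {q1, q2, q3, q6}.
None of the earlier sets intersect F, but {q1, q2, q3, q6} does.

5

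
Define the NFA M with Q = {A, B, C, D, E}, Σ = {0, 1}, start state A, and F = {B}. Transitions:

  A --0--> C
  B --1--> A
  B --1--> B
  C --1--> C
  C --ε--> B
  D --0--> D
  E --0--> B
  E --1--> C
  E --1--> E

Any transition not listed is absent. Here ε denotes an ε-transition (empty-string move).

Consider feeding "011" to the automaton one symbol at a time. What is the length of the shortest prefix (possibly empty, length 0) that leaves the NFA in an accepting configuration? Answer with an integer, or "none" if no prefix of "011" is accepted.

1

Start in {A}.
Read '0': {A} → {B, C}.
None of the earlier sets intersect F, but {B, C} does.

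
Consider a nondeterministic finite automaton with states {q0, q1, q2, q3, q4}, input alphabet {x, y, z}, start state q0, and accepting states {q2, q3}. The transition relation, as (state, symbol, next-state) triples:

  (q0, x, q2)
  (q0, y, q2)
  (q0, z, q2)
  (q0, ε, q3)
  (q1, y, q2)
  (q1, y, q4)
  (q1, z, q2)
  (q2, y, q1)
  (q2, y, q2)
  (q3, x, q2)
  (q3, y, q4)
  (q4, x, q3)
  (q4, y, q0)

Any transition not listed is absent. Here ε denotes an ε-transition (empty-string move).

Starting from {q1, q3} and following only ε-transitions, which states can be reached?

{q1, q3}

Begin with {q1, q3}.
No ε-moves leave this set, so the closure equals the set itself.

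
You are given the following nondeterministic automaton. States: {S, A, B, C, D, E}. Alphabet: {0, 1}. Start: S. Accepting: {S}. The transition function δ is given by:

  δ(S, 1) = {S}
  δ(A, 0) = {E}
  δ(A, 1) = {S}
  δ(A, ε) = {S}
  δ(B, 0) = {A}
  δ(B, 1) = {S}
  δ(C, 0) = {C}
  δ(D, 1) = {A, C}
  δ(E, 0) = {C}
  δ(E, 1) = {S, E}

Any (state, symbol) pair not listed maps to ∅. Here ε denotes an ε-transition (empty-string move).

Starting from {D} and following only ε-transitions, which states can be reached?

Begin with {D}.
No ε-moves leave this set, so the closure equals the set itself.

{D}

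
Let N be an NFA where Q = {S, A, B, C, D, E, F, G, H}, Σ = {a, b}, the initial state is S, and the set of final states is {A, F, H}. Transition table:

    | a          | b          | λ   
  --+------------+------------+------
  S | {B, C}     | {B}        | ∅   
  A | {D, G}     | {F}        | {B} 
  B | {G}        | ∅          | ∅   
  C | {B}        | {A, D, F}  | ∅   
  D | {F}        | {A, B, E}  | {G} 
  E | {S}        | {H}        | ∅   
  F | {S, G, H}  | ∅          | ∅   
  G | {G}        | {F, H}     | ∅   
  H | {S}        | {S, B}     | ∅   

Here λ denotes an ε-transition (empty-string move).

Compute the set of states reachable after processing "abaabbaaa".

Start in {S}.
Read 'a': S→{B, C}; now {B, C}.
Read 'b': B→∅, C→{A, D, F}; union {A, D, F}; ε-closure = {A, B, D, F, G}.
Read 'a': A→{D, G}, B→{G}, D→{F}, F→{S, G, H}, G→{G}; now {S, D, F, G, H}.
Read 'a': S→{B, C}, D→{F}, F→{S, G, H}, G→{G}, H→{S}; now {S, B, C, F, G, H}.
Read 'b': S→{B}, B→∅, C→{A, D, F}, F→∅, G→{F, H}, H→{S, B}; union {S, A, B, D, F, H}; ε-closure = {S, A, B, D, F, G, H}.
Read 'b': S→{B}, A→{F}, B→∅, D→{A, B, E}, F→∅, G→{F, H}, H→{S, B}; now {S, A, B, E, F, H}.
Read 'a': S→{B, C}, A→{D, G}, B→{G}, E→{S}, F→{S, G, H}, H→{S}; now {S, B, C, D, G, H}.
Read 'a': S→{B, C}, B→{G}, C→{B}, D→{F}, G→{G}, H→{S}; now {S, B, C, F, G}.
Read 'a': S→{B, C}, B→{G}, C→{B}, F→{S, G, H}, G→{G}; now {S, B, C, G, H}.

{S, B, C, G, H}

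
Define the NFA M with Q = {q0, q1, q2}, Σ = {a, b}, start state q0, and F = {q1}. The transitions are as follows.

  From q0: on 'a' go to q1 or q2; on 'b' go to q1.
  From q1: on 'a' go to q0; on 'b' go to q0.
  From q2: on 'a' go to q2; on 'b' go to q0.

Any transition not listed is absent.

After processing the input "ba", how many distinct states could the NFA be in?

1

Start in {q0}.
Read 'b': q0→{q1}; now {q1}.
Read 'a': q1→{q0}; now {q0}.
That set has 1 state.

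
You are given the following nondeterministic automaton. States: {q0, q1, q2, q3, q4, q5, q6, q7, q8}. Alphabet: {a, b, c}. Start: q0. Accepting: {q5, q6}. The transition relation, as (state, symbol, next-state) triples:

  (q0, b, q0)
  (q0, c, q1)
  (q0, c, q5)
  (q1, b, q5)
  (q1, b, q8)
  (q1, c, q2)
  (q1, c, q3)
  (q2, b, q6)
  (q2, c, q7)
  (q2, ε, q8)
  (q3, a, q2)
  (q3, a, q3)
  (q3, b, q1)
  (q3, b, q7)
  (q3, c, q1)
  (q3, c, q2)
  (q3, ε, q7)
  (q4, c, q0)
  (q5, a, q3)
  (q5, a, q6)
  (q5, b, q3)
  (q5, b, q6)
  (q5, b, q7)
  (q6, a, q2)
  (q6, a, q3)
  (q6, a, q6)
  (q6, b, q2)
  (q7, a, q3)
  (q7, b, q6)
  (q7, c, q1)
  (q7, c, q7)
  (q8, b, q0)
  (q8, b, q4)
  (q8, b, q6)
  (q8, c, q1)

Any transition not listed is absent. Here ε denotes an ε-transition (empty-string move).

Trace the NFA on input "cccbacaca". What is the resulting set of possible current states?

{q3, q7}

Start in {q0}.
Read 'c': q0→{q1, q5}; now {q1, q5}.
Read 'c': q1→{q2, q3}, q5→∅; union {q2, q3}; ε-closure = {q2, q3, q7, q8}.
Read 'c': q2→{q7}, q3→{q1, q2}, q7→{q1, q7}, q8→{q1}; union {q1, q2, q7}; ε-closure = {q1, q2, q7, q8}.
Read 'b': q1→{q5, q8}, q2→{q6}, q7→{q6}, q8→{q0, q4, q6}; now {q0, q4, q5, q6, q8}.
Read 'a': q0→∅, q4→∅, q5→{q3, q6}, q6→{q2, q3, q6}, q8→∅; union {q2, q3, q6}; ε-closure = {q2, q3, q6, q7, q8}.
Read 'c': q2→{q7}, q3→{q1, q2}, q6→∅, q7→{q1, q7}, q8→{q1}; union {q1, q2, q7}; ε-closure = {q1, q2, q7, q8}.
Read 'a': q1→∅, q2→∅, q7→{q3}, q8→∅; union {q3}; ε-closure = {q3, q7}.
Read 'c': q3→{q1, q2}, q7→{q1, q7}; union {q1, q2, q7}; ε-closure = {q1, q2, q7, q8}.
Read 'a': q1→∅, q2→∅, q7→{q3}, q8→∅; union {q3}; ε-closure = {q3, q7}.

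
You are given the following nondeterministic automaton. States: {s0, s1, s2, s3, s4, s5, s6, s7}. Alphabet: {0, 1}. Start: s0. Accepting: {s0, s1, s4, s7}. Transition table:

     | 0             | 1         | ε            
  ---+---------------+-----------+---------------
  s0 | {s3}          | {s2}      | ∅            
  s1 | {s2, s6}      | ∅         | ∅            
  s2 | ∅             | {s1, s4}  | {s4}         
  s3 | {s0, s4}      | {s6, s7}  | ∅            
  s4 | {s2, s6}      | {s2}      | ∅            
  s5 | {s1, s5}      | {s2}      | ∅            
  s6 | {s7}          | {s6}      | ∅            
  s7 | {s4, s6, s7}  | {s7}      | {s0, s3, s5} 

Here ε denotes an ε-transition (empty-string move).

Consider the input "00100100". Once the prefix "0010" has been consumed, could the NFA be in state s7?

Start in {s0}.
Read '0': s0→{s3}; now {s3}.
Read '0': s3→{s0, s4}; now {s0, s4}.
Read '1': s0→{s2}, s4→{s2}; union {s2}; ε-closure = {s2, s4}.
Read '0': s2→∅, s4→{s2, s6}; union {s2, s6}; ε-closure = {s2, s4, s6}.
State s7 is not in {s2, s4, s6}.

No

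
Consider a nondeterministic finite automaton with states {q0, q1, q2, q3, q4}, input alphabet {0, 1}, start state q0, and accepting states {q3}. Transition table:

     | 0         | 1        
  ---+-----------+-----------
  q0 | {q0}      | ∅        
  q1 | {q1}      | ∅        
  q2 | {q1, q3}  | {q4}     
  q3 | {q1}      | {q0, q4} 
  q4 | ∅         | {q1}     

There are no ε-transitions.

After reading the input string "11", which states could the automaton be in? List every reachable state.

∅

Start in {q0}.
Read '1': q0→∅; now ∅.
The set is empty and remains empty for the remaining 1 symbol.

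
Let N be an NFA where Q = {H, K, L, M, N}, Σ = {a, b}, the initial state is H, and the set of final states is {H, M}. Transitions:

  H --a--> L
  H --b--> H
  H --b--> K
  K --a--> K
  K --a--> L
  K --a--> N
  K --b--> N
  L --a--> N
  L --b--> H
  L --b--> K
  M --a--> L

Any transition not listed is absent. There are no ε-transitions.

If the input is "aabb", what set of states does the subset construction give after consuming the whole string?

Start in {H}.
Read 'a': {H} → {L}.
Read 'a': {L} → {N}.
Read 'b': {N} → ∅.
The set is empty and remains empty for the remaining 1 symbol.

∅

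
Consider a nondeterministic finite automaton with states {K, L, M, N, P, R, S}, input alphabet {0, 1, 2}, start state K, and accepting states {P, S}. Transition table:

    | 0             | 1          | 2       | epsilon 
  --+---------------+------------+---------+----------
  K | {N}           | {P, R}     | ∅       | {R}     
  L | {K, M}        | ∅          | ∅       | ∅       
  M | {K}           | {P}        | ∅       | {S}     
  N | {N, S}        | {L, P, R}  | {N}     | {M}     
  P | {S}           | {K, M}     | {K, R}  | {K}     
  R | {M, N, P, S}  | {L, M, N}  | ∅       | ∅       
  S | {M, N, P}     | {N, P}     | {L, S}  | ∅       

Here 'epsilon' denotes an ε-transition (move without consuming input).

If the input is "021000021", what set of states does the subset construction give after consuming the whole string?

{K, L, M, N, P, R, S}

Start: ε-closure({K}) = {K, R}.
Read '0': K→{N}, R→{M, N, P, S}; union {M, N, P, S}; ε-closure = {K, M, N, P, R, S}.
Read '2': K→∅, M→∅, N→{N}, P→{K, R}, R→∅, S→{L, S}; union {K, L, N, R, S}; ε-closure = {K, L, M, N, R, S}.
Read '1': K→{P, R}, L→∅, M→{P}, N→{L, P, R}, R→{L, M, N}, S→{N, P}; union {L, M, N, P, R}; ε-closure = {K, L, M, N, P, R, S}.
Read '0': K→{N}, L→{K, M}, M→{K}, N→{N, S}, P→{S}, R→{M, N, P, S}, S→{M, N, P}; union {K, M, N, P, S}; ε-closure = {K, M, N, P, R, S}.
Read '0': K→{N}, M→{K}, N→{N, S}, P→{S}, R→{M, N, P, S}, S→{M, N, P}; union {K, M, N, P, S}; ε-closure = {K, M, N, P, R, S}.
Read '0': K→{N}, M→{K}, N→{N, S}, P→{S}, R→{M, N, P, S}, S→{M, N, P}; union {K, M, N, P, S}; ε-closure = {K, M, N, P, R, S}.
Read '0': K→{N}, M→{K}, N→{N, S}, P→{S}, R→{M, N, P, S}, S→{M, N, P}; union {K, M, N, P, S}; ε-closure = {K, M, N, P, R, S}.
Read '2': K→∅, M→∅, N→{N}, P→{K, R}, R→∅, S→{L, S}; union {K, L, N, R, S}; ε-closure = {K, L, M, N, R, S}.
Read '1': K→{P, R}, L→∅, M→{P}, N→{L, P, R}, R→{L, M, N}, S→{N, P}; union {L, M, N, P, R}; ε-closure = {K, L, M, N, P, R, S}.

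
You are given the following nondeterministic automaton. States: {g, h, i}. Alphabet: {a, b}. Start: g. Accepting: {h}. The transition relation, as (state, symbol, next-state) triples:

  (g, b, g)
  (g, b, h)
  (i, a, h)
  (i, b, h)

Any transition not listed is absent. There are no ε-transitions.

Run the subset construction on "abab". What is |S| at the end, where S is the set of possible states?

Start in {g}.
Read 'a': g→∅; now ∅.
The set is empty and remains empty for the remaining 3 symbols.
That set has 0 states.

0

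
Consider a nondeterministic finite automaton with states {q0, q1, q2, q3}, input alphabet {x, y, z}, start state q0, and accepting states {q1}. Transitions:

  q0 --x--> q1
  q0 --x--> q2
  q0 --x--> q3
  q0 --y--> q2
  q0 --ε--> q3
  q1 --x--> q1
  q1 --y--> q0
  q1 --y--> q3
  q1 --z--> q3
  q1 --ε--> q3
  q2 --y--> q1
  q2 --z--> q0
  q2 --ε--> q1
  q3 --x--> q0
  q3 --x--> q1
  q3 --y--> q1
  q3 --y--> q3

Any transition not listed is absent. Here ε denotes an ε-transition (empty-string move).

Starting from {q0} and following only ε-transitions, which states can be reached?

{q0, q3}

Begin with {q0}.
ε-move q0 → q3; add q3.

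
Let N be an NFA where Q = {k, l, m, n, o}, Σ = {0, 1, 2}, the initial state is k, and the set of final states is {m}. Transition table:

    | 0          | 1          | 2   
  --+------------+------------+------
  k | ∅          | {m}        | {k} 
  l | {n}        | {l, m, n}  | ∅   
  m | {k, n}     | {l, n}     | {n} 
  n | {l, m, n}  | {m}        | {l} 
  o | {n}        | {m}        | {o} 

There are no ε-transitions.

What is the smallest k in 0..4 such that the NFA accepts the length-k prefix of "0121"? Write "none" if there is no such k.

none

Start in {k}.
Read '0': k→∅; now ∅.
The set is empty and remains empty for the remaining 3 symbols.
No reachable set along the way intersects F.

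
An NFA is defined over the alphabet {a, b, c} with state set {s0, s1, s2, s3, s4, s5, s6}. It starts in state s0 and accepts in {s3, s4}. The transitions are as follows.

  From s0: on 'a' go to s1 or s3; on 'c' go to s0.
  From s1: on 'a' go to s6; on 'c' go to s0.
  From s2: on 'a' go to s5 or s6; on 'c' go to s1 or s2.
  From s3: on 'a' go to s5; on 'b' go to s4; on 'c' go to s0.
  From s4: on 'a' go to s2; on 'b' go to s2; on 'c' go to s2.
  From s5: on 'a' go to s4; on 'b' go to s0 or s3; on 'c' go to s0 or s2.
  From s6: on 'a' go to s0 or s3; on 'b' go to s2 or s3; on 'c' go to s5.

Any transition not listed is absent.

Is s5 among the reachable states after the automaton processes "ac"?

Start in {s0}.
Read 'a': {s0} → {s1, s3}.
Read 'c': {s1, s3} → {s0}.
State s5 is not in {s0}.

No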